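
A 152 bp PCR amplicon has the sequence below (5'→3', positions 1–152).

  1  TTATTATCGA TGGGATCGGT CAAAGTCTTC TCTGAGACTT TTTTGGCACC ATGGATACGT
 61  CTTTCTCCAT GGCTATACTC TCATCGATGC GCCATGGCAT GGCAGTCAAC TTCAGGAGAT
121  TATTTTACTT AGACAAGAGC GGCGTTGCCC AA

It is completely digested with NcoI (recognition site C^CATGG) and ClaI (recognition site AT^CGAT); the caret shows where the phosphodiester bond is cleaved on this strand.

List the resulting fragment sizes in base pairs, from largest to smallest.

NcoI sites (CCATGG) start at positions 49, 67, 92.
NcoI cuts after the first base of each site, so after positions 49, 67, 92.
ClaI sites (ATCGAT) start at positions 6, 83.
ClaI cuts after base 2 of each site, so after positions 7, 84.
Combined cut positions: 7, 49, 67, 84, 92.
Linear molecule, 5 cuts → 6 fragments:
  1–7 → 7 bp
  8–49 → 42 bp
  50–67 → 18 bp
  68–84 → 17 bp
  85–92 → 8 bp
  93–152 → 60 bp
Sorted largest to smallest: 60, 42, 18, 17, 8, 7 bp.

60, 42, 18, 17, 8, 7 bp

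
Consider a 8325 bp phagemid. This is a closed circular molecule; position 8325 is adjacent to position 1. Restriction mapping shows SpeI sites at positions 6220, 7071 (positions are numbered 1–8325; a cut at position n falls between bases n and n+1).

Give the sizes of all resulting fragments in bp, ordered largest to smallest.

Circular molecule, 2 cuts → 2 fragments:
  7071 − 6220 = 851 bp
  wrap: 8325 − 7071 + 6220 = 7474 bp
Sorted largest to smallest: 7474, 851 bp.

7474, 851 bp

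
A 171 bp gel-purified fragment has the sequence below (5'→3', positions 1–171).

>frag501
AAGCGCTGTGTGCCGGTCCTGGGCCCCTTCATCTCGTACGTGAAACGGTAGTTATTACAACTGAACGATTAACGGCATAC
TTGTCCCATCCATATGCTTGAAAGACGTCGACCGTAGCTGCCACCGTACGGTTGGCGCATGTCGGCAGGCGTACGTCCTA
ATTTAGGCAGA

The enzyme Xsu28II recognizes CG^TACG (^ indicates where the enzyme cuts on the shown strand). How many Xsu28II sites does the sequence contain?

CGTACG occurs starting at positions 35, 125, 150.
Xsu28II cuts at 3 sites.

3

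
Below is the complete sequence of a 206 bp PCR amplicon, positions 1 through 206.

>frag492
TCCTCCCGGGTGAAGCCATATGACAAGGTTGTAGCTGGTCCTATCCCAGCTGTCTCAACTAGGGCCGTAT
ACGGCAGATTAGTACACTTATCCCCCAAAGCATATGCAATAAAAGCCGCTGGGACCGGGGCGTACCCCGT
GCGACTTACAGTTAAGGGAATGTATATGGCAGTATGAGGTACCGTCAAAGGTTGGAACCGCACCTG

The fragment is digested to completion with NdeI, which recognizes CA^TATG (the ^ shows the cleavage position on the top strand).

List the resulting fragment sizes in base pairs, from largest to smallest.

NdeI sites (CATATG) start at positions 17, 101.
NdeI cuts after base 2 of each site, so after positions 18, 102.
Linear molecule, 2 cuts → 3 fragments:
  1–18 → 18 bp
  19–102 → 84 bp
  103–206 → 104 bp
Sorted largest to smallest: 104, 84, 18 bp.

104, 84, 18 bp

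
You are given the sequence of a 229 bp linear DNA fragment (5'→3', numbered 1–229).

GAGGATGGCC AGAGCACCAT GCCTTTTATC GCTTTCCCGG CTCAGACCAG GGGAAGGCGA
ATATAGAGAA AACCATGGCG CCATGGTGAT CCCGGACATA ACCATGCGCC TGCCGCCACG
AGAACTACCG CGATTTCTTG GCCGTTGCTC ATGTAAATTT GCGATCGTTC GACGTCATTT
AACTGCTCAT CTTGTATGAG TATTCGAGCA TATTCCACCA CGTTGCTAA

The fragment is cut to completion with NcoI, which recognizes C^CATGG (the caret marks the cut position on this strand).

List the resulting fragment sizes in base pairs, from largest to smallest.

NcoI sites (CCATGG) start at positions 73, 81.
NcoI cuts after the first base of each site, so after positions 73, 81.
Linear molecule, 2 cuts → 3 fragments:
  1–73 → 73 bp
  74–81 → 8 bp
  82–229 → 148 bp
Sorted largest to smallest: 148, 73, 8 bp.

148, 73, 8 bp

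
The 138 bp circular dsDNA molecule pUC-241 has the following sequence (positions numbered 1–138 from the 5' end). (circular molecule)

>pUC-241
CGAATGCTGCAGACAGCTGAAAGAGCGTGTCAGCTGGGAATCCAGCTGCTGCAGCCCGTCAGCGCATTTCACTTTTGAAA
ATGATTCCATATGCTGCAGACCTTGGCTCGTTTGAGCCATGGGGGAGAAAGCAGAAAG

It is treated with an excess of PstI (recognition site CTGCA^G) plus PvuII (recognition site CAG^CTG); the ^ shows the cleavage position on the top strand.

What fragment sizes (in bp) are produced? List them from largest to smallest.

PstI sites (CTGCAG) start at positions 7, 49, 94.
PstI cuts after base 5 of each site (before the last base), so after positions 11, 53, 98.
PvuII sites (CAGCTG) start at positions 14, 31, 43.
PvuII cuts after base 3 of each site, so after positions 16, 33, 45.
Combined cut positions: 11, 16, 33, 45, 53, 98.
Circular molecule, 6 cuts → 6 fragments:
  12–16 → 5 bp
  17–33 → 17 bp
  34–45 → 12 bp
  46–53 → 8 bp
  54–98 → 45 bp
  99–138 then 1–11 → 40 + 11 = 51 bp
Sorted largest to smallest: 51, 45, 17, 12, 8, 5 bp.

51, 45, 17, 12, 8, 5 bp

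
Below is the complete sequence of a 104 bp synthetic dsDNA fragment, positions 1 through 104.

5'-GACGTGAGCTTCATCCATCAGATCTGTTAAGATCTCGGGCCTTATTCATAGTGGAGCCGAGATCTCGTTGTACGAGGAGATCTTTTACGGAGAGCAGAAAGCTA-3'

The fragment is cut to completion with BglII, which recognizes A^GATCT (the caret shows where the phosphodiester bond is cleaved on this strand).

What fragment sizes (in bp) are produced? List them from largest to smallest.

BglII sites (AGATCT) start at positions 20, 30, 60, 78.
BglII cuts after the first base of each site, so after positions 20, 30, 60, 78.
Linear molecule, 4 cuts → 5 fragments:
  1–20 → 20 bp
  21–30 → 10 bp
  31–60 → 30 bp
  61–78 → 18 bp
  79–104 → 26 bp
Sorted largest to smallest: 30, 26, 20, 18, 10 bp.

30, 26, 20, 18, 10 bp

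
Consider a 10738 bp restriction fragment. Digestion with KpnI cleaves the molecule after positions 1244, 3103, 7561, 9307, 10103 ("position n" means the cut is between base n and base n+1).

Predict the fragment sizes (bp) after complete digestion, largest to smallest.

4458, 1859, 1746, 1244, 796, 635 bp

Linear molecule, 5 cuts → 6 fragments:
  1244 − 0 = 1244 bp
  3103 − 1244 = 1859 bp
  7561 − 3103 = 4458 bp
  9307 − 7561 = 1746 bp
  10103 − 9307 = 796 bp
  10738 − 10103 = 635 bp
Sorted largest to smallest: 4458, 1859, 1746, 1244, 796, 635 bp.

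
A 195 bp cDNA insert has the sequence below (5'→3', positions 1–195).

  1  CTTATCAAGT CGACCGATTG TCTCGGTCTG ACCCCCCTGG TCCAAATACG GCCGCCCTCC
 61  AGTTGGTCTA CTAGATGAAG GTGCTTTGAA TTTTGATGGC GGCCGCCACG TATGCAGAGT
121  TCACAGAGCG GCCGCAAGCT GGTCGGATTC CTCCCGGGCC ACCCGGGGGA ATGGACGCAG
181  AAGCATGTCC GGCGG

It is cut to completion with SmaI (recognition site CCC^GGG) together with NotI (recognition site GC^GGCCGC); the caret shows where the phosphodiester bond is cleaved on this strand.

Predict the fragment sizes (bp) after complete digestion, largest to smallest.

100, 31, 29, 26, 9 bp

SmaI sites (CCCGGG) start at positions 153, 162.
SmaI cuts after base 3 of each site, so after positions 155, 164.
NotI sites (GCGGCCGC) start at positions 99, 128.
NotI cuts after base 2 of each site, so after positions 100, 129.
Combined cut positions: 100, 129, 155, 164.
Linear molecule, 4 cuts → 5 fragments:
  1–100 → 100 bp
  101–129 → 29 bp
  130–155 → 26 bp
  156–164 → 9 bp
  165–195 → 31 bp
Sorted largest to smallest: 100, 31, 29, 26, 9 bp.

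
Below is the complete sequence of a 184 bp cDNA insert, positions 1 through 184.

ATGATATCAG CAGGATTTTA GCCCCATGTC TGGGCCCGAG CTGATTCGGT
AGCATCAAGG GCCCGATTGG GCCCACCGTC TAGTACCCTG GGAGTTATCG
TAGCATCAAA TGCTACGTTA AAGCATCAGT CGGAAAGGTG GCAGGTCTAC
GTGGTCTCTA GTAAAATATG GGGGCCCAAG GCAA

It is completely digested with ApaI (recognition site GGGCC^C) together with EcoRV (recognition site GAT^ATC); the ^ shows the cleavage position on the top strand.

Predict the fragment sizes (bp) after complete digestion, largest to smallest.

103, 31, 27, 10, 8, 5 bp

ApaI sites (GGGCCC) start at positions 32, 59, 69, 172.
ApaI cuts after base 5 of each site (before the last base), so after positions 36, 63, 73, 176.
The EcoRV site (GATATC) starts at position 3.
EcoRV cuts after base 3 of each site, so after position 5.
Combined cut positions: 5, 36, 63, 73, 176.
Linear molecule, 5 cuts → 6 fragments:
  1–5 → 5 bp
  6–36 → 31 bp
  37–63 → 27 bp
  64–73 → 10 bp
  74–176 → 103 bp
  177–184 → 8 bp
Sorted largest to smallest: 103, 31, 27, 10, 8, 5 bp.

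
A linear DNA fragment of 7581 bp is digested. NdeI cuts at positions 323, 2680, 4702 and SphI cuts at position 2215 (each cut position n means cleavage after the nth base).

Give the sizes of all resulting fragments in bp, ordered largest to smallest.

2879, 2022, 1892, 465, 323 bp

Combined cut positions (sorted): 323, 2215, 2680, 4702.
Linear molecule, 4 cuts → 5 fragments:
  323 − 0 = 323 bp
  2215 − 323 = 1892 bp
  2680 − 2215 = 465 bp
  4702 − 2680 = 2022 bp
  7581 − 4702 = 2879 bp
Sorted largest to smallest: 2879, 2022, 1892, 465, 323 bp.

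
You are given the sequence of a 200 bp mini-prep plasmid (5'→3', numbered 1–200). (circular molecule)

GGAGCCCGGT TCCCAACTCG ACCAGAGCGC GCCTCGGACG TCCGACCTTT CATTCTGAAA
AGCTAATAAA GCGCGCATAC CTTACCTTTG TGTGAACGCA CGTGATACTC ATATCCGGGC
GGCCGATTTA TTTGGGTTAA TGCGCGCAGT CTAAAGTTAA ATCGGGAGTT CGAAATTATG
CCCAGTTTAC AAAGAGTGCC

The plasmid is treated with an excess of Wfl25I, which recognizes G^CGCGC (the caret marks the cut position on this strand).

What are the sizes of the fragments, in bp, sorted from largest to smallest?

85, 71, 44 bp

Wfl25I sites (GCGCGC) start at positions 27, 71, 142.
Wfl25I cuts after the first base of each site, so after positions 27, 71, 142.
Circular molecule, 3 cuts → 3 fragments:
  28–71 → 44 bp
  72–142 → 71 bp
  143–200 then 1–27 → 58 + 27 = 85 bp
Sorted largest to smallest: 85, 71, 44 bp.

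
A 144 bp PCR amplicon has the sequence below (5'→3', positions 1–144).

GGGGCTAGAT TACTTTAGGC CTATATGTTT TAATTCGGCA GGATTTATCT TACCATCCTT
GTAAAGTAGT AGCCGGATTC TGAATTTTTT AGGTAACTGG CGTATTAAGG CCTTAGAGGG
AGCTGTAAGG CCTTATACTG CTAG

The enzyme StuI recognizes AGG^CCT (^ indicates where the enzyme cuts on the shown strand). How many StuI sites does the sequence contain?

3

AGGCCT occurs starting at positions 17, 108, 128.
StuI cuts at 3 sites.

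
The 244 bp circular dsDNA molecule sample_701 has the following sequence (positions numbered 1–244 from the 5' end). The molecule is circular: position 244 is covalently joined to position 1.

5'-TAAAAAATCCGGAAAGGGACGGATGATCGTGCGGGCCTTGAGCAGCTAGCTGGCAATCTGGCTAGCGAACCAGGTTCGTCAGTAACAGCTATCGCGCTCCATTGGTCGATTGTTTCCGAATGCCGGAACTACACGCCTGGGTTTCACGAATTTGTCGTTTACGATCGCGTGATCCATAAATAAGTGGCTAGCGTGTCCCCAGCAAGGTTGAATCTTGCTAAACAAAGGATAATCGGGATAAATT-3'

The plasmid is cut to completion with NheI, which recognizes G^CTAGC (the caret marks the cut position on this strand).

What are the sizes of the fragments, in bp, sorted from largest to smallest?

NheI sites (GCTAGC) start at positions 45, 61, 187.
NheI cuts after the first base of each site, so after positions 45, 61, 187.
Circular molecule, 3 cuts → 3 fragments:
  46–61 → 16 bp
  62–187 → 126 bp
  188–244 then 1–45 → 57 + 45 = 102 bp
Sorted largest to smallest: 126, 102, 16 bp.

126, 102, 16 bp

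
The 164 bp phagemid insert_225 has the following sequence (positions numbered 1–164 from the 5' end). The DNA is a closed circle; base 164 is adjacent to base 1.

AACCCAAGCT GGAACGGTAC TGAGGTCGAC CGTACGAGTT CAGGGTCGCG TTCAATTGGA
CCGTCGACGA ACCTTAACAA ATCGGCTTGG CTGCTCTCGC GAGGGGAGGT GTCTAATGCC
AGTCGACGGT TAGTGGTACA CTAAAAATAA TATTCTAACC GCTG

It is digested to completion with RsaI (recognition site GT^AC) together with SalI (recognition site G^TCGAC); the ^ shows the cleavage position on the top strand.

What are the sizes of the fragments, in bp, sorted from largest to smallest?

RsaI sites (GTAC) start at positions 17, 32, 136.
RsaI cuts after base 2 of each site, so after positions 18, 33, 137.
SalI sites (GTCGAC) start at positions 25, 63, 122.
SalI cuts after the first base of each site, so after positions 25, 63, 122.
Combined cut positions: 18, 25, 33, 63, 122, 137.
Circular molecule, 6 cuts → 6 fragments:
  19–25 → 7 bp
  26–33 → 8 bp
  34–63 → 30 bp
  64–122 → 59 bp
  123–137 → 15 bp
  138–164 then 1–18 → 27 + 18 = 45 bp
Sorted largest to smallest: 59, 45, 30, 15, 8, 7 bp.

59, 45, 30, 15, 8, 7 bp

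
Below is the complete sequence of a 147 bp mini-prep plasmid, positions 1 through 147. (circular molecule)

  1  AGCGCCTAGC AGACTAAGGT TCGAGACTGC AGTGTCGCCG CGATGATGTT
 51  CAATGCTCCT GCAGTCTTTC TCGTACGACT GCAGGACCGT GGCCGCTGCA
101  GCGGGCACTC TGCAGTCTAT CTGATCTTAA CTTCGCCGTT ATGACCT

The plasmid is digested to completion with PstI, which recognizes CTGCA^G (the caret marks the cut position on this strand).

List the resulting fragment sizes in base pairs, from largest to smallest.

64, 32, 20, 17, 14 bp

PstI sites (CTGCAG) start at positions 27, 59, 79, 96, 110.
PstI cuts after base 5 of each site (before the last base), so after positions 31, 63, 83, 100, 114.
Circular molecule, 5 cuts → 5 fragments:
  32–63 → 32 bp
  64–83 → 20 bp
  84–100 → 17 bp
  101–114 → 14 bp
  115–147 then 1–31 → 33 + 31 = 64 bp
Sorted largest to smallest: 64, 32, 20, 17, 14 bp.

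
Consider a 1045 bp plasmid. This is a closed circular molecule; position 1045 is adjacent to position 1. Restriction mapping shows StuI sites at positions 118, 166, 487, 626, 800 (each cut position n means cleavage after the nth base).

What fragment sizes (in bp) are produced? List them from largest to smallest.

Circular molecule, 5 cuts → 5 fragments:
  166 − 118 = 48 bp
  487 − 166 = 321 bp
  626 − 487 = 139 bp
  800 − 626 = 174 bp
  wrap: 1045 − 800 + 118 = 363 bp
Sorted largest to smallest: 363, 321, 174, 139, 48 bp.

363, 321, 174, 139, 48 bp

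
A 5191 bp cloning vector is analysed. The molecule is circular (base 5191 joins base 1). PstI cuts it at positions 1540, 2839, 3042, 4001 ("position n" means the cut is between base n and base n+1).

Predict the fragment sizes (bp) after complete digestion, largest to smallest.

Circular molecule, 4 cuts → 4 fragments:
  2839 − 1540 = 1299 bp
  3042 − 2839 = 203 bp
  4001 − 3042 = 959 bp
  wrap: 5191 − 4001 + 1540 = 2730 bp
Sorted largest to smallest: 2730, 1299, 959, 203 bp.

2730, 1299, 959, 203 bp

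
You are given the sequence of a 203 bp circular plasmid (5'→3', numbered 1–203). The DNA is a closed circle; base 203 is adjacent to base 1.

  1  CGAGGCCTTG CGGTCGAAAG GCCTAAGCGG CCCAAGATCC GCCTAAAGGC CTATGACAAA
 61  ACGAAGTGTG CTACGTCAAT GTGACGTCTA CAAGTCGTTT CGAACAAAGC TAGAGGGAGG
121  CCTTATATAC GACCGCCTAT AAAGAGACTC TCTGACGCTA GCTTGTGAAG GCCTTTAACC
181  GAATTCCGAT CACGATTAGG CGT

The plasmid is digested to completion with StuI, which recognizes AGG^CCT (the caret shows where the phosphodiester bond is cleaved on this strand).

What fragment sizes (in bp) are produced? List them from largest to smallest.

71, 51, 37, 28, 16 bp

StuI sites (AGGCCT) start at positions 3, 19, 47, 118, 169.
StuI cuts after base 3 of each site, so after positions 5, 21, 49, 120, 171.
Circular molecule, 5 cuts → 5 fragments:
  6–21 → 16 bp
  22–49 → 28 bp
  50–120 → 71 bp
  121–171 → 51 bp
  172–203 then 1–5 → 32 + 5 = 37 bp
Sorted largest to smallest: 71, 51, 37, 28, 16 bp.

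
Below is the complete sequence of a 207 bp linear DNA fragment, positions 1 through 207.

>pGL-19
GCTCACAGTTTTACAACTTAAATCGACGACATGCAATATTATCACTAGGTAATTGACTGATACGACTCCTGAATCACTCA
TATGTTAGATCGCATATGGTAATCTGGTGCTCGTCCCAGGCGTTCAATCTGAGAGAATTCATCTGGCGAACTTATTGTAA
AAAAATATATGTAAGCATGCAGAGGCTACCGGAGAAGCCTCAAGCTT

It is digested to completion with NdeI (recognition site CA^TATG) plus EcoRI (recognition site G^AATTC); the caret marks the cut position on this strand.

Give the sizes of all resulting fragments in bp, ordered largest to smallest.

80, 72, 41, 14 bp

NdeI sites (CATATG) start at positions 79, 93.
NdeI cuts after base 2 of each site, so after positions 80, 94.
The EcoRI site (GAATTC) starts at position 135.
EcoRI cuts after the first base of each site, so after position 135.
Combined cut positions: 80, 94, 135.
Linear molecule, 3 cuts → 4 fragments:
  1–80 → 80 bp
  81–94 → 14 bp
  95–135 → 41 bp
  136–207 → 72 bp
Sorted largest to smallest: 80, 72, 41, 14 bp.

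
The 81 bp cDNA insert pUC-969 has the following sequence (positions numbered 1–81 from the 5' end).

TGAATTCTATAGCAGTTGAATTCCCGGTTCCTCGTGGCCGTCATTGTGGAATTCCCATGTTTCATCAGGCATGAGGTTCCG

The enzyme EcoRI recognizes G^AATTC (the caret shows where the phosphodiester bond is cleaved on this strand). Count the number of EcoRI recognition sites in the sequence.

3

GAATTC occurs starting at positions 2, 18, 49.
EcoRI cuts at 3 sites.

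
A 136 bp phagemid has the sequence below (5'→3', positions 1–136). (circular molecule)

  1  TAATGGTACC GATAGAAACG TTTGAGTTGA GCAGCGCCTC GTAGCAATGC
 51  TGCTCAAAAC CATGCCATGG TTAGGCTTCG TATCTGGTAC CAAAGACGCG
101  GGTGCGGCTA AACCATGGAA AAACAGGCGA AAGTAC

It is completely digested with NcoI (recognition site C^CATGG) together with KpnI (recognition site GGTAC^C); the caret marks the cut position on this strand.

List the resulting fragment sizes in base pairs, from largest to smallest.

56, 32, 25, 23 bp

NcoI sites (CCATGG) start at positions 65, 113.
NcoI cuts after the first base of each site, so after positions 65, 113.
KpnI sites (GGTACC) start at positions 5, 86.
KpnI cuts after base 5 of each site (before the last base), so after positions 9, 90.
Combined cut positions: 9, 65, 90, 113.
Circular molecule, 4 cuts → 4 fragments:
  10–65 → 56 bp
  66–90 → 25 bp
  91–113 → 23 bp
  114–136 then 1–9 → 23 + 9 = 32 bp
Sorted largest to smallest: 56, 32, 25, 23 bp.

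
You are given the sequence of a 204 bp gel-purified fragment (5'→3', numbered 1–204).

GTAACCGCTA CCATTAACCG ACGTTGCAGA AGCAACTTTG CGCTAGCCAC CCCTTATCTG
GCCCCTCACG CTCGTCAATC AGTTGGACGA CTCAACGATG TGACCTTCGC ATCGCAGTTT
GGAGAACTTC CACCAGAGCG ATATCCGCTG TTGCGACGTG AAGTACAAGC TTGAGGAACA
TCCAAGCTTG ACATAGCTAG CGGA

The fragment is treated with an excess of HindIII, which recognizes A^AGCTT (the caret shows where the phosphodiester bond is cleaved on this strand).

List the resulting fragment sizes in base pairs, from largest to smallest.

HindIII sites (AAGCTT) start at positions 167, 184.
HindIII cuts after the first base of each site, so after positions 167, 184.
Linear molecule, 2 cuts → 3 fragments:
  1–167 → 167 bp
  168–184 → 17 bp
  185–204 → 20 bp
Sorted largest to smallest: 167, 20, 17 bp.

167, 20, 17 bp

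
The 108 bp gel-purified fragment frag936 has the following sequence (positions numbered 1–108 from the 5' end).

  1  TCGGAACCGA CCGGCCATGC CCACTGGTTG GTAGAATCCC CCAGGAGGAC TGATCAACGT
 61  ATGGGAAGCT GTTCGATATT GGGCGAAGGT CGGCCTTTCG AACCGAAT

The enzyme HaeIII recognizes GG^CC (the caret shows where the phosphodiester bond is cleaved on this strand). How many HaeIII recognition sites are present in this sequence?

GGCC occurs starting at positions 13, 92.
HaeIII cuts at 2 sites.

2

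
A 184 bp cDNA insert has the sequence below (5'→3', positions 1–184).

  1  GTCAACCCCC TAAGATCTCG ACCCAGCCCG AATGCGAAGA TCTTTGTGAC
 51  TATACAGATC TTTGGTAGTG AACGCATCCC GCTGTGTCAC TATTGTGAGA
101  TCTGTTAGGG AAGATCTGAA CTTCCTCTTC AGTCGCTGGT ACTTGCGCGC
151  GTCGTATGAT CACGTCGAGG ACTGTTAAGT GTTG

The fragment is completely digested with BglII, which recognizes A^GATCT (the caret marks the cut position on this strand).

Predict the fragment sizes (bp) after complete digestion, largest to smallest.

72, 42, 25, 18, 14, 13 bp

BglII sites (AGATCT) start at positions 13, 38, 56, 98, 112.
BglII cuts after the first base of each site, so after positions 13, 38, 56, 98, 112.
Linear molecule, 5 cuts → 6 fragments:
  1–13 → 13 bp
  14–38 → 25 bp
  39–56 → 18 bp
  57–98 → 42 bp
  99–112 → 14 bp
  113–184 → 72 bp
Sorted largest to smallest: 72, 42, 25, 18, 14, 13 bp.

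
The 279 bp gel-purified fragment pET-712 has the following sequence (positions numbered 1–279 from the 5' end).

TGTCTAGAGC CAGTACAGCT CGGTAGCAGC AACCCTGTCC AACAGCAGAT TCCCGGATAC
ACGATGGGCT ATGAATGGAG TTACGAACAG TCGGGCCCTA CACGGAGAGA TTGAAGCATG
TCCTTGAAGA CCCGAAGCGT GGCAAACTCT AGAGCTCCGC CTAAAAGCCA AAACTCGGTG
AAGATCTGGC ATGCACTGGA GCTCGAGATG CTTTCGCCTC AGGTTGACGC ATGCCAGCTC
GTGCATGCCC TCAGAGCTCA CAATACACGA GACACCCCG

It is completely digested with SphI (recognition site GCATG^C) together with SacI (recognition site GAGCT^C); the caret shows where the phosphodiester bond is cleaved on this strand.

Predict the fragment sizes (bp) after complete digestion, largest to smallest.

156, 37, 30, 21, 14, 11, 10 bp

SphI sites (GCATGC) start at positions 189, 229, 243.
SphI cuts after base 5 of each site (before the last base), so after positions 193, 233, 247.
SacI sites (GAGCTC) start at positions 152, 199, 254.
SacI cuts after base 5 of each site (before the last base), so after positions 156, 203, 258.
Combined cut positions: 156, 193, 203, 233, 247, 258.
Linear molecule, 6 cuts → 7 fragments:
  1–156 → 156 bp
  157–193 → 37 bp
  194–203 → 10 bp
  204–233 → 30 bp
  234–247 → 14 bp
  248–258 → 11 bp
  259–279 → 21 bp
Sorted largest to smallest: 156, 37, 30, 21, 14, 11, 10 bp.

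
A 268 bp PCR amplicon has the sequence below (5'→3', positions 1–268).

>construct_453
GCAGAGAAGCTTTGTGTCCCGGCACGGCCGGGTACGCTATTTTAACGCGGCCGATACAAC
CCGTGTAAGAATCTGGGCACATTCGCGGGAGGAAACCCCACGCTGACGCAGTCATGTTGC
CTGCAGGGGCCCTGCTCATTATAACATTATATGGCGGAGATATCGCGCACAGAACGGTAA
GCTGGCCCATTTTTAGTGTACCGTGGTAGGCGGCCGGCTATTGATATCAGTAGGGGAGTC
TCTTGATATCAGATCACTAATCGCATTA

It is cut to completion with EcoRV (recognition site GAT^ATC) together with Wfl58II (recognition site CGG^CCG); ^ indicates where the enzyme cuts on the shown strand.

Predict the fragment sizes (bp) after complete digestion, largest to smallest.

EcoRV sites (GATATC) start at positions 159, 223, 245.
EcoRV cuts after base 3 of each site, so after positions 161, 225, 247.
Wfl58II sites (CGGCCG) start at positions 25, 48, 211.
Wfl58II cuts after base 3 of each site, so after positions 27, 50, 213.
Combined cut positions: 27, 50, 161, 213, 225, 247.
Linear molecule, 6 cuts → 7 fragments:
  1–27 → 27 bp
  28–50 → 23 bp
  51–161 → 111 bp
  162–213 → 52 bp
  214–225 → 12 bp
  226–247 → 22 bp
  248–268 → 21 bp
Sorted largest to smallest: 111, 52, 27, 23, 22, 21, 12 bp.

111, 52, 27, 23, 22, 21, 12 bp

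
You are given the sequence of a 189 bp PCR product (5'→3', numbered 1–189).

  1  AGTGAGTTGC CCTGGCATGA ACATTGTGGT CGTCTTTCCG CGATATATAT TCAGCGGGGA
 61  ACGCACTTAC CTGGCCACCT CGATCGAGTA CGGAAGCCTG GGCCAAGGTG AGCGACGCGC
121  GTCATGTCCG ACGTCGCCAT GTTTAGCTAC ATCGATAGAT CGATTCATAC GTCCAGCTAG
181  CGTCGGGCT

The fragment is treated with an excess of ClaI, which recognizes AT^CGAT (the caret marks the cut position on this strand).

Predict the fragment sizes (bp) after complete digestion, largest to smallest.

ClaI sites (ATCGAT) start at positions 151, 159.
ClaI cuts after base 2 of each site, so after positions 152, 160.
Linear molecule, 2 cuts → 3 fragments:
  1–152 → 152 bp
  153–160 → 8 bp
  161–189 → 29 bp
Sorted largest to smallest: 152, 29, 8 bp.

152, 29, 8 bp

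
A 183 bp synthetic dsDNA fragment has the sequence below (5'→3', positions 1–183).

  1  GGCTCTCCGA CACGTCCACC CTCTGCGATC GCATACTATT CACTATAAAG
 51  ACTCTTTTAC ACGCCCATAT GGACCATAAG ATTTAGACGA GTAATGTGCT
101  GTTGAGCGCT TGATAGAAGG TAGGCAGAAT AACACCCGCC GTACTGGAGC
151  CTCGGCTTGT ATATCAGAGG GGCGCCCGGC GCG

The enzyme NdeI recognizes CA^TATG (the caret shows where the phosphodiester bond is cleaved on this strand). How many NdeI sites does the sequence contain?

1

CATATG occurs starting at position 66.
NdeI cuts at 1 site.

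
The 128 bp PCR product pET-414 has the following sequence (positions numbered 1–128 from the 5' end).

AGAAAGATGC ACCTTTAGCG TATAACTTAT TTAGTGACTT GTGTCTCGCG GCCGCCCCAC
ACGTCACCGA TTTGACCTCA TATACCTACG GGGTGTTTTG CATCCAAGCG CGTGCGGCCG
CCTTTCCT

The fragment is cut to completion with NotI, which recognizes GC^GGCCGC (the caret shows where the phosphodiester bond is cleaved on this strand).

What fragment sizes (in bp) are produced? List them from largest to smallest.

NotI sites (GCGGCCGC) start at positions 48, 114.
NotI cuts after base 2 of each site, so after positions 49, 115.
Linear molecule, 2 cuts → 3 fragments:
  1–49 → 49 bp
  50–115 → 66 bp
  116–128 → 13 bp
Sorted largest to smallest: 66, 49, 13 bp.

66, 49, 13 bp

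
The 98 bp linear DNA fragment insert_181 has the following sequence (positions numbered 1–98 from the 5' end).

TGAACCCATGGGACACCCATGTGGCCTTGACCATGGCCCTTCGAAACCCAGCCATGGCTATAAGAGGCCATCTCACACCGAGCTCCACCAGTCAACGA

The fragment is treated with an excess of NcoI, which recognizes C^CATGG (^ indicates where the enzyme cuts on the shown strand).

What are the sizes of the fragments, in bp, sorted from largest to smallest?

46, 25, 21, 6 bp

NcoI sites (CCATGG) start at positions 6, 31, 52.
NcoI cuts after the first base of each site, so after positions 6, 31, 52.
Linear molecule, 3 cuts → 4 fragments:
  1–6 → 6 bp
  7–31 → 25 bp
  32–52 → 21 bp
  53–98 → 46 bp
Sorted largest to smallest: 46, 25, 21, 6 bp.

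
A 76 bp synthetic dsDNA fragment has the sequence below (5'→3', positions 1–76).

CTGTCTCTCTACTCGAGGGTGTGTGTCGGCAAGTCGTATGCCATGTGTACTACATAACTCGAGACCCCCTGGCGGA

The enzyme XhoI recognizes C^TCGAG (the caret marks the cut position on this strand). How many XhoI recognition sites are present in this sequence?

CTCGAG occurs starting at positions 12, 58.
XhoI cuts at 2 sites.

2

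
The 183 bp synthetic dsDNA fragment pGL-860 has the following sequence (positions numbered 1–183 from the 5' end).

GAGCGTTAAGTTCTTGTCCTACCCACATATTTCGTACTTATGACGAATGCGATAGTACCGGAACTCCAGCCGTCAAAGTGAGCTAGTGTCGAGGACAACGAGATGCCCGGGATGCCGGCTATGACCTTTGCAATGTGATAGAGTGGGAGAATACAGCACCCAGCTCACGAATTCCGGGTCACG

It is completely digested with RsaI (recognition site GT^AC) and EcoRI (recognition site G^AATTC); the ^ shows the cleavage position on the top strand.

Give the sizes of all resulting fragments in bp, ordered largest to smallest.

RsaI sites (GTAC) start at positions 34, 55.
RsaI cuts after base 2 of each site, so after positions 35, 56.
The EcoRI site (GAATTC) starts at position 169.
EcoRI cuts after the first base of each site, so after position 169.
Combined cut positions: 35, 56, 169.
Linear molecule, 3 cuts → 4 fragments:
  1–35 → 35 bp
  36–56 → 21 bp
  57–169 → 113 bp
  170–183 → 14 bp
Sorted largest to smallest: 113, 35, 21, 14 bp.

113, 35, 21, 14 bp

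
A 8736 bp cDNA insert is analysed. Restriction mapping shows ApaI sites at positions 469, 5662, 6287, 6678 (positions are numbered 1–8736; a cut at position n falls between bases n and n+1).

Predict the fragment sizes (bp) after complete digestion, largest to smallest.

5193, 2058, 625, 469, 391 bp

Linear molecule, 4 cuts → 5 fragments:
  469 − 0 = 469 bp
  5662 − 469 = 5193 bp
  6287 − 5662 = 625 bp
  6678 − 6287 = 391 bp
  8736 − 6678 = 2058 bp
Sorted largest to smallest: 5193, 2058, 625, 469, 391 bp.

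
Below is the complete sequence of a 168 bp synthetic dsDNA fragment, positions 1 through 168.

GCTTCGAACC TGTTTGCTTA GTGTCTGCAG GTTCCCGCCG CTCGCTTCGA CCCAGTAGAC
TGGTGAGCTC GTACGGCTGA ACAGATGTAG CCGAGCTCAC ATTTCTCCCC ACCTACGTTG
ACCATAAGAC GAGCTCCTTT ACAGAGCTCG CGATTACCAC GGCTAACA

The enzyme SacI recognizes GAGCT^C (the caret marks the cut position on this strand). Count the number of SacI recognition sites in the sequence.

4

GAGCTC occurs starting at positions 65, 93, 131, 144.
SacI cuts at 4 sites.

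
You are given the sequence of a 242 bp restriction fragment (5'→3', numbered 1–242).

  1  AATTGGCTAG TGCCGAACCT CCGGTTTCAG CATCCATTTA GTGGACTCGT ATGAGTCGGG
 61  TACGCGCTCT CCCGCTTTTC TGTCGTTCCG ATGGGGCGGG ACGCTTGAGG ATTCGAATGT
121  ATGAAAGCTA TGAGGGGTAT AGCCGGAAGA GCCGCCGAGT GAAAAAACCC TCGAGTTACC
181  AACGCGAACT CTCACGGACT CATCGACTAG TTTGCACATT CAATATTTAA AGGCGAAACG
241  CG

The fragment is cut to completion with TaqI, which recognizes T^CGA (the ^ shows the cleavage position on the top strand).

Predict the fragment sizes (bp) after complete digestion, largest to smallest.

113, 58, 39, 32 bp

TaqI sites (TCGA) start at positions 113, 171, 203.
TaqI cuts after the first base of each site, so after positions 113, 171, 203.
Linear molecule, 3 cuts → 4 fragments:
  1–113 → 113 bp
  114–171 → 58 bp
  172–203 → 32 bp
  204–242 → 39 bp
Sorted largest to smallest: 113, 58, 39, 32 bp.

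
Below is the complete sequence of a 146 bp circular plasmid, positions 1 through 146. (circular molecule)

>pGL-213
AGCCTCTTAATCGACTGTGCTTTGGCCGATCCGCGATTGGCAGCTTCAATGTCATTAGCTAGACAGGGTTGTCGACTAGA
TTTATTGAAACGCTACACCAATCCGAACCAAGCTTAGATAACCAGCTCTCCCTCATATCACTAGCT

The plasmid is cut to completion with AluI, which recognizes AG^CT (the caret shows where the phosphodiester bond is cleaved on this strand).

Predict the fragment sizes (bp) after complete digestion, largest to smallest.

AluI sites (AGCT) start at positions 42, 57, 111, 124, 143.
AluI cuts after base 2 of each site, so after positions 43, 58, 112, 125, 144.
Circular molecule, 5 cuts → 5 fragments:
  44–58 → 15 bp
  59–112 → 54 bp
  113–125 → 13 bp
  126–144 → 19 bp
  145–146 then 1–43 → 2 + 43 = 45 bp
Sorted largest to smallest: 54, 45, 19, 15, 13 bp.

54, 45, 19, 15, 13 bp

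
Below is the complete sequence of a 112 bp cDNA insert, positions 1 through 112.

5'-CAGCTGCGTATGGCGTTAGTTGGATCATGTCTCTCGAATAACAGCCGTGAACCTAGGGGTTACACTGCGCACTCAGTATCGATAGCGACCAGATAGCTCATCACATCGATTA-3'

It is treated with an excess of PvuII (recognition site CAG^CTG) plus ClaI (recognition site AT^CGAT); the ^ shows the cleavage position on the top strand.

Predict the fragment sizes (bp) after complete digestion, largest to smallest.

76, 27, 6, 3 bp

The PvuII site (CAGCTG) starts at position 1.
PvuII cuts after base 3 of each site, so after position 3.
ClaI sites (ATCGAT) start at positions 78, 105.
ClaI cuts after base 2 of each site, so after positions 79, 106.
Combined cut positions: 3, 79, 106.
Linear molecule, 3 cuts → 4 fragments:
  1–3 → 3 bp
  4–79 → 76 bp
  80–106 → 27 bp
  107–112 → 6 bp
Sorted largest to smallest: 76, 27, 6, 3 bp.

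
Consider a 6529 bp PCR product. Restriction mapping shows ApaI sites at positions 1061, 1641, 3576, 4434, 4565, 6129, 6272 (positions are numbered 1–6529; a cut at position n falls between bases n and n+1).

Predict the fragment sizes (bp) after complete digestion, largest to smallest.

Linear molecule, 7 cuts → 8 fragments:
  1061 − 0 = 1061 bp
  1641 − 1061 = 580 bp
  3576 − 1641 = 1935 bp
  4434 − 3576 = 858 bp
  4565 − 4434 = 131 bp
  6129 − 4565 = 1564 bp
  6272 − 6129 = 143 bp
  6529 − 6272 = 257 bp
Sorted largest to smallest: 1935, 1564, 1061, 858, 580, 257, 143, 131 bp.

1935, 1564, 1061, 858, 580, 257, 143, 131 bp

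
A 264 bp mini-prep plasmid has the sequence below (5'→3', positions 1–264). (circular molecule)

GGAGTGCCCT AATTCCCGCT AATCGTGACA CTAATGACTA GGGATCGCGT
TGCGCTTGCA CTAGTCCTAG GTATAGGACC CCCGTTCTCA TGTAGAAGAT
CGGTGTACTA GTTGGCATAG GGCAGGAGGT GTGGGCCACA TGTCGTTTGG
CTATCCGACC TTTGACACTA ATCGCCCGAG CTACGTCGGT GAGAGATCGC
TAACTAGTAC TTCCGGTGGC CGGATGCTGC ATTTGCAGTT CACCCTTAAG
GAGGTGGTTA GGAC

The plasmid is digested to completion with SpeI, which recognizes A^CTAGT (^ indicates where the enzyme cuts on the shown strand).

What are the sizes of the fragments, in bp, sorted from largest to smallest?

121, 96, 47 bp

SpeI sites (ACTAGT) start at positions 60, 107, 203.
SpeI cuts after the first base of each site, so after positions 60, 107, 203.
Circular molecule, 3 cuts → 3 fragments:
  61–107 → 47 bp
  108–203 → 96 bp
  204–264 then 1–60 → 61 + 60 = 121 bp
Sorted largest to smallest: 121, 96, 47 bp.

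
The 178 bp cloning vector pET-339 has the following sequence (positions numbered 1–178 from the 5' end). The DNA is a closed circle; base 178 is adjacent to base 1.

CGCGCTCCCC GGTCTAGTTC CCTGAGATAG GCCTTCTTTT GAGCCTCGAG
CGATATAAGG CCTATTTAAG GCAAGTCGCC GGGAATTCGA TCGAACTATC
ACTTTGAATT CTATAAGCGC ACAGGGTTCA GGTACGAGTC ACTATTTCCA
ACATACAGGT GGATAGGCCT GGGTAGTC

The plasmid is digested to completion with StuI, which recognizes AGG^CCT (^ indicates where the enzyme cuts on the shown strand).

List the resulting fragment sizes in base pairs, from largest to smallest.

107, 42, 29 bp

StuI sites (AGGCCT) start at positions 29, 58, 165.
StuI cuts after base 3 of each site, so after positions 31, 60, 167.
Circular molecule, 3 cuts → 3 fragments:
  32–60 → 29 bp
  61–167 → 107 bp
  168–178 then 1–31 → 11 + 31 = 42 bp
Sorted largest to smallest: 107, 42, 29 bp.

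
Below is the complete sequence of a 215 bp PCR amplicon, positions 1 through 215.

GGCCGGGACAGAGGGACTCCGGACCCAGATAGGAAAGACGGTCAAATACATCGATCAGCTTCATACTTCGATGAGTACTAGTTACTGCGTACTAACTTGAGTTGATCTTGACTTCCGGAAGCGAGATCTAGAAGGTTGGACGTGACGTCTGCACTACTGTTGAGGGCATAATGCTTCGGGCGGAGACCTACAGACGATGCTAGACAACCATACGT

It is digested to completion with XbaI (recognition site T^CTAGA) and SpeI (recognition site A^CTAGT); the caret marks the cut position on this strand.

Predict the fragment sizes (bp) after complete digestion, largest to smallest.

The XbaI site (TCTAGA) starts at position 127.
XbaI cuts after the first base of each site, so after position 127.
The SpeI site (ACTAGT) starts at position 77.
SpeI cuts after the first base of each site, so after position 77.
Combined cut positions: 77, 127.
Linear molecule, 2 cuts → 3 fragments:
  1–77 → 77 bp
  78–127 → 50 bp
  128–215 → 88 bp
Sorted largest to smallest: 88, 77, 50 bp.

88, 77, 50 bp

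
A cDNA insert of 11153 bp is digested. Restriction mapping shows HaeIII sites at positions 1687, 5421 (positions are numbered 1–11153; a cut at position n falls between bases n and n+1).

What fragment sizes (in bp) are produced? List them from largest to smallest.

Linear molecule, 2 cuts → 3 fragments:
  1687 − 0 = 1687 bp
  5421 − 1687 = 3734 bp
  11153 − 5421 = 5732 bp
Sorted largest to smallest: 5732, 3734, 1687 bp.

5732, 3734, 1687 bp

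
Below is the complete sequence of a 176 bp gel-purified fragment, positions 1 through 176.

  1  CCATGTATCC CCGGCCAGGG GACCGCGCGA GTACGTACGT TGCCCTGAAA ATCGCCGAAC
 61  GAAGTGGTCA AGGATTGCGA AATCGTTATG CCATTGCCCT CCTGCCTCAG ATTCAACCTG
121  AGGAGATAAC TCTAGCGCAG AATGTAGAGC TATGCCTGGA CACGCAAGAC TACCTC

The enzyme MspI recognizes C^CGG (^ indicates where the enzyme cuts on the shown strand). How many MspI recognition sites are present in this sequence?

CCGG occurs starting at position 11.
MspI cuts at 1 site.

1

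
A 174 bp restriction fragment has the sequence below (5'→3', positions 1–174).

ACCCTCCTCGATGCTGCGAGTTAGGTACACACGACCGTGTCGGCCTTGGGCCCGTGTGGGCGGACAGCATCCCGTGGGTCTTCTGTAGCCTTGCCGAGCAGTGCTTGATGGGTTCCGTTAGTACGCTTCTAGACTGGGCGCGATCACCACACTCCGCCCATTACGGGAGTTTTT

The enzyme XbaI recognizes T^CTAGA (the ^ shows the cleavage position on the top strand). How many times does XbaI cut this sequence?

TCTAGA occurs starting at position 128.
XbaI cuts at 1 site.

1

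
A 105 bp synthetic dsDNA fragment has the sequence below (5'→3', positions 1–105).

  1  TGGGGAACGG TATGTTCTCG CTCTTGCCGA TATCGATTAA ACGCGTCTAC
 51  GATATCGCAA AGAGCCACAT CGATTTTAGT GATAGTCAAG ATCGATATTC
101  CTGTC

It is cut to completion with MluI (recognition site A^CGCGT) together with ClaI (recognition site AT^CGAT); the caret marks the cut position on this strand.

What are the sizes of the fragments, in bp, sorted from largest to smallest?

The MluI site (ACGCGT) starts at position 41.
MluI cuts after the first base of each site, so after position 41.
ClaI sites (ATCGAT) start at positions 32, 69, 91.
ClaI cuts after base 2 of each site, so after positions 33, 70, 92.
Combined cut positions: 33, 41, 70, 92.
Linear molecule, 4 cuts → 5 fragments:
  1–33 → 33 bp
  34–41 → 8 bp
  42–70 → 29 bp
  71–92 → 22 bp
  93–105 → 13 bp
Sorted largest to smallest: 33, 29, 22, 13, 8 bp.

33, 29, 22, 13, 8 bp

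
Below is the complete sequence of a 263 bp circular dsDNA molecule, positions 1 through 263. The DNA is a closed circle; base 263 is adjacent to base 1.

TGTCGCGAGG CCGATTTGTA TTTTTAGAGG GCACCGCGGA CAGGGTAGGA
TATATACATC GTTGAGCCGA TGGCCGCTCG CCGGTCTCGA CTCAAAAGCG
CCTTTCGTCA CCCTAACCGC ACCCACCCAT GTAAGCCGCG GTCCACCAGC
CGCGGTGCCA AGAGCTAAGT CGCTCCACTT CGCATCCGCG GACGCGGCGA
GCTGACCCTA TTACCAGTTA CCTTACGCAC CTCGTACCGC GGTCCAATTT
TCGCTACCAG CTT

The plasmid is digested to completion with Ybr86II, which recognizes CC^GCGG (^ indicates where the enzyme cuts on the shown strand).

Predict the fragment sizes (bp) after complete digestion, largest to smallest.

Ybr86II sites (CCGCGG) start at positions 34, 136, 150, 186, 237.
Ybr86II cuts after base 2 of each site, so after positions 35, 137, 151, 187, 238.
Circular molecule, 5 cuts → 5 fragments:
  36–137 → 102 bp
  138–151 → 14 bp
  152–187 → 36 bp
  188–238 → 51 bp
  239–263 then 1–35 → 25 + 35 = 60 bp
Sorted largest to smallest: 102, 60, 51, 36, 14 bp.

102, 60, 51, 36, 14 bp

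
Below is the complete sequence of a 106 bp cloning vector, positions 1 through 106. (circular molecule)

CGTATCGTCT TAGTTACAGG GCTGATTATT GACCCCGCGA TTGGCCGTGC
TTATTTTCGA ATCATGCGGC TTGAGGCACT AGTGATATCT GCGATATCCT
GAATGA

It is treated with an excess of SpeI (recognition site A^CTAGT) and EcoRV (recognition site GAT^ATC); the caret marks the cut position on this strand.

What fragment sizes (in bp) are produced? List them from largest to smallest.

89, 9, 8 bp

The SpeI site (ACTAGT) starts at position 78.
SpeI cuts after the first base of each site, so after position 78.
EcoRV sites (GATATC) start at positions 84, 93.
EcoRV cuts after base 3 of each site, so after positions 86, 95.
Combined cut positions: 78, 86, 95.
Circular molecule, 3 cuts → 3 fragments:
  79–86 → 8 bp
  87–95 → 9 bp
  96–106 then 1–78 → 11 + 78 = 89 bp
Sorted largest to smallest: 89, 9, 8 bp.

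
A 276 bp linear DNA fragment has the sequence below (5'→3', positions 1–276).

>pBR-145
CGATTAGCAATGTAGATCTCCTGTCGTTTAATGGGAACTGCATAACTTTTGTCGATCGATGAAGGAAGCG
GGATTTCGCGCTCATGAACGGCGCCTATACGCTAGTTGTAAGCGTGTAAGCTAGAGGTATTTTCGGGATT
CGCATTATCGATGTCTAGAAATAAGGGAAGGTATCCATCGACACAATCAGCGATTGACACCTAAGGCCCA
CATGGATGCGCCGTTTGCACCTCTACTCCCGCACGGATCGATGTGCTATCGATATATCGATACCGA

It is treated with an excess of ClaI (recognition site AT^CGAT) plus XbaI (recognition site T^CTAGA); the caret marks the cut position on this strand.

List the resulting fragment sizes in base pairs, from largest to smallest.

ClaI sites (ATCGAT) start at positions 55, 147, 247, 258, 266.
ClaI cuts after base 2 of each site, so after positions 56, 148, 248, 259, 267.
The XbaI site (TCTAGA) starts at position 154.
XbaI cuts after the first base of each site, so after position 154.
Combined cut positions: 56, 148, 154, 248, 259, 267.
Linear molecule, 6 cuts → 7 fragments:
  1–56 → 56 bp
  57–148 → 92 bp
  149–154 → 6 bp
  155–248 → 94 bp
  249–259 → 11 bp
  260–267 → 8 bp
  268–276 → 9 bp
Sorted largest to smallest: 94, 92, 56, 11, 9, 8, 6 bp.

94, 92, 56, 11, 9, 8, 6 bp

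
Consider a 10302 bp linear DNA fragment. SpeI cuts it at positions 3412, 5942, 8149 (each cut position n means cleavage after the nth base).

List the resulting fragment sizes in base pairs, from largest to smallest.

3412, 2530, 2207, 2153 bp

Linear molecule, 3 cuts → 4 fragments:
  3412 − 0 = 3412 bp
  5942 − 3412 = 2530 bp
  8149 − 5942 = 2207 bp
  10302 − 8149 = 2153 bp
Sorted largest to smallest: 3412, 2530, 2207, 2153 bp.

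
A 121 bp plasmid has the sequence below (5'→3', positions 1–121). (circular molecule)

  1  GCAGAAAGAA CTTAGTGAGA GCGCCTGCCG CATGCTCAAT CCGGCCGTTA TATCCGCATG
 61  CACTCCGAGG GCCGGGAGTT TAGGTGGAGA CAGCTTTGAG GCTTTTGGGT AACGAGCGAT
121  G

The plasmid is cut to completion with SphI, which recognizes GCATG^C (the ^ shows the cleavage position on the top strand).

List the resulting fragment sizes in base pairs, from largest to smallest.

SphI sites (GCATGC) start at positions 30, 56.
SphI cuts after base 5 of each site (before the last base), so after positions 34, 60.
Circular molecule, 2 cuts → 2 fragments:
  35–60 → 26 bp
  61–121 then 1–34 → 61 + 34 = 95 bp
Sorted largest to smallest: 95, 26 bp.

95, 26 bp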